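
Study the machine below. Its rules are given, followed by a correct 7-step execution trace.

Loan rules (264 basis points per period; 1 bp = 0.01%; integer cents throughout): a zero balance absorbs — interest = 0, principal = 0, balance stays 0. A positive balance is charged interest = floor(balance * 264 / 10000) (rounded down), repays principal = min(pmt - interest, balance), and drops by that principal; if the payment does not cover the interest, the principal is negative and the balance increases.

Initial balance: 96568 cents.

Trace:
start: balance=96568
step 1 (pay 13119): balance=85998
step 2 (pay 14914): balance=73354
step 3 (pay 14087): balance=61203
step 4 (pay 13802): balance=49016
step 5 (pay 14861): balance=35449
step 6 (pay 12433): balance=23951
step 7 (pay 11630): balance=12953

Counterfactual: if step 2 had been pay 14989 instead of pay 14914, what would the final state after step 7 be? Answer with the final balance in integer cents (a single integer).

12867

(re-executing from step 2 with the substitution; state before step 2: balance=85998)
step 2 (pay 14989): balance=73279
step 3 (pay 14087): balance=61126
step 4 (pay 13802): balance=48937
step 5 (pay 14861): balance=35367
step 6 (pay 12433): balance=23867
step 7 (pay 11630): balance=12867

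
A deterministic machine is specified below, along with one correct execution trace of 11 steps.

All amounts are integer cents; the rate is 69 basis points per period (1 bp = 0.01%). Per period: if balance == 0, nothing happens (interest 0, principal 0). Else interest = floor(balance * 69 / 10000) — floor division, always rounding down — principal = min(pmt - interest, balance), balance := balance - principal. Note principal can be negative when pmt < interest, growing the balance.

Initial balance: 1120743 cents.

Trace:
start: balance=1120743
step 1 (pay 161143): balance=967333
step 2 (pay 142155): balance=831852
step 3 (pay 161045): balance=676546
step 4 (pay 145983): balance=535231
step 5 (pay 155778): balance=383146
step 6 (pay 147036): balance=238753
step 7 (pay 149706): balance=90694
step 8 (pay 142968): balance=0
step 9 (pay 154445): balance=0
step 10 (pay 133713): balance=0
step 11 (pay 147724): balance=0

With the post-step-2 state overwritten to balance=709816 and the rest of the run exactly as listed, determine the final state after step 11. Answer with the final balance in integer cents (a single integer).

state after step 2 := balance=709816
step 3 (pay 161045): balance=553668
step 4 (pay 145983): balance=411505
step 5 (pay 155778): balance=258566
step 6 (pay 147036): balance=113314
step 7 (pay 149706): balance=0
step 8 (pay 142968): balance=0
step 9 (pay 154445): balance=0
step 10 (pay 133713): balance=0
step 11 (pay 147724): balance=0

0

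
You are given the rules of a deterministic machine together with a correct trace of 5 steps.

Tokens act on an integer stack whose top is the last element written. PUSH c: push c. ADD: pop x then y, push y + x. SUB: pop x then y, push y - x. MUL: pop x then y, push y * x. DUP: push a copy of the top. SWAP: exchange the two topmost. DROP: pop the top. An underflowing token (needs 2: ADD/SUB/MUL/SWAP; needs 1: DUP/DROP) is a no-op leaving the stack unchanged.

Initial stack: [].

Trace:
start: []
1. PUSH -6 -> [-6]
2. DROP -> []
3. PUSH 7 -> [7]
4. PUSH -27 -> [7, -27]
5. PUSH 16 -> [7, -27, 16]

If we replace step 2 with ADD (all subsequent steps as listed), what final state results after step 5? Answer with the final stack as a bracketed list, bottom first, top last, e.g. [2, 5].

(re-executing from step 2 with the substitution; state before step 2: [-6])
2. ADD -> [-6]
3. PUSH 7 -> [-6, 7]
4. PUSH -27 -> [-6, 7, -27]
5. PUSH 16 -> [-6, 7, -27, 16]

[-6, 7, -27, 16]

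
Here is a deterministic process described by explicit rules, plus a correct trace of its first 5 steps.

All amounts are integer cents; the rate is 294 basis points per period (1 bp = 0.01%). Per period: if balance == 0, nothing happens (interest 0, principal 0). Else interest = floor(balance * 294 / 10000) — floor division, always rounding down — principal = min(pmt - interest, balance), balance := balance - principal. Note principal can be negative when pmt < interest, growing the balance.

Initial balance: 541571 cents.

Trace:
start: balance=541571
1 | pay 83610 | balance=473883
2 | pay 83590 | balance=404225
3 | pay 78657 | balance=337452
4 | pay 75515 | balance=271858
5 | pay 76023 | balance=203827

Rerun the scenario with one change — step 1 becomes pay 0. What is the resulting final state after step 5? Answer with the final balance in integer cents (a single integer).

(re-executing from step 1 with the substitution; state before step 1: balance=541571)
1 | pay 0 | balance=557493
2 | pay 83590 | balance=490293
3 | pay 78657 | balance=426050
4 | pay 75515 | balance=363060
5 | pay 76023 | balance=297710

297710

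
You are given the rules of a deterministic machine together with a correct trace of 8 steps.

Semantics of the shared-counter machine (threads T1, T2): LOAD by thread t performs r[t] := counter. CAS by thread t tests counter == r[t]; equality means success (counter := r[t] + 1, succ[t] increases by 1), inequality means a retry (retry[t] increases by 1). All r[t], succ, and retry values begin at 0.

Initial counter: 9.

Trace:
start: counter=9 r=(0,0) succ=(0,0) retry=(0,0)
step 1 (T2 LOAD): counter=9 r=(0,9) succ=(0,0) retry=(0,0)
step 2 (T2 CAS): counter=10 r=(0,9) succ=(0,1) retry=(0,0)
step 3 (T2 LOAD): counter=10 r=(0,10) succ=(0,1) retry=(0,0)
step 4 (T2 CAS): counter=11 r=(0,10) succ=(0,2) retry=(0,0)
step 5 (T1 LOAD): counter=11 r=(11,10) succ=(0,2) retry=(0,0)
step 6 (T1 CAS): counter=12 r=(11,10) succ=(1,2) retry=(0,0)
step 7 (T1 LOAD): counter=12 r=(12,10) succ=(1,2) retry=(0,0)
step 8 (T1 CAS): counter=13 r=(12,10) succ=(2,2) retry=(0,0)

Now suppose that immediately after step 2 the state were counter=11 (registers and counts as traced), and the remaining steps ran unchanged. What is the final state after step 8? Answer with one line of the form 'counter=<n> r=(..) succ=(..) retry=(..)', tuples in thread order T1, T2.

state after step 2 := counter=11 r=(0,9) succ=(0,1) retry=(0,0)
step 3 (T2 LOAD): counter=11 r=(0,11) succ=(0,1) retry=(0,0)
step 4 (T2 CAS): counter=12 r=(0,11) succ=(0,2) retry=(0,0)
step 5 (T1 LOAD): counter=12 r=(12,11) succ=(0,2) retry=(0,0)
step 6 (T1 CAS): counter=13 r=(12,11) succ=(1,2) retry=(0,0)
step 7 (T1 LOAD): counter=13 r=(13,11) succ=(1,2) retry=(0,0)
step 8 (T1 CAS): counter=14 r=(13,11) succ=(2,2) retry=(0,0)

counter=14 r=(13,11) succ=(2,2) retry=(0,0)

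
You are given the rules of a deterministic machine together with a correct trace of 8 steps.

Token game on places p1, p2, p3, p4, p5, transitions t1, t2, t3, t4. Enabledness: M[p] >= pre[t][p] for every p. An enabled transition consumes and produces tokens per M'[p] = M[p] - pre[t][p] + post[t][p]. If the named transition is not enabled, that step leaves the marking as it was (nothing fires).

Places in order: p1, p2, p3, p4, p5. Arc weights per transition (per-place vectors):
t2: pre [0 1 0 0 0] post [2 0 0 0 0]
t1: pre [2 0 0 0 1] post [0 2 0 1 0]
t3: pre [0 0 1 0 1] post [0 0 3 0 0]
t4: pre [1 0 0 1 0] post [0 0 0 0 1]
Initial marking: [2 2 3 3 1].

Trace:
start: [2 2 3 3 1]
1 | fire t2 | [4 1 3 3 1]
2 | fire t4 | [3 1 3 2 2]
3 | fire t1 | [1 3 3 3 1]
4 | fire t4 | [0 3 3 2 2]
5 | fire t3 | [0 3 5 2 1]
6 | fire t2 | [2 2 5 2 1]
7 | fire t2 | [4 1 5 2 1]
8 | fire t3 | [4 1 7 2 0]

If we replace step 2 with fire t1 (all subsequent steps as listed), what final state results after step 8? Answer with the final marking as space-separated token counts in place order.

5 1 5 3 0

(re-executing from step 2 with the substitution; state before step 2: [4 1 3 3 1])
2 | fire t1 | [2 3 3 4 0]
3 | fire t1 | [2 3 3 4 0]
4 | fire t4 | [1 3 3 3 1]
5 | fire t3 | [1 3 5 3 0]
6 | fire t2 | [3 2 5 3 0]
7 | fire t2 | [5 1 5 3 0]
8 | fire t3 | [5 1 5 3 0]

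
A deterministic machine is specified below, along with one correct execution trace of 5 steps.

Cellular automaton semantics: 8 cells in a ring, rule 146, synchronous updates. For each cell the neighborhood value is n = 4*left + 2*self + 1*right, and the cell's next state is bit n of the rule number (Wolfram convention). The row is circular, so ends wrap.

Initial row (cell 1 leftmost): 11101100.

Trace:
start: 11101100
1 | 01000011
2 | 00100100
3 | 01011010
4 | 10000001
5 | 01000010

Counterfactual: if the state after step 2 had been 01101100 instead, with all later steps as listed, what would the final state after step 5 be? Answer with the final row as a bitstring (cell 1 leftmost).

state after step 2 := 01101100
3 | 10000010
4 | 01000100
5 | 10101010

10101010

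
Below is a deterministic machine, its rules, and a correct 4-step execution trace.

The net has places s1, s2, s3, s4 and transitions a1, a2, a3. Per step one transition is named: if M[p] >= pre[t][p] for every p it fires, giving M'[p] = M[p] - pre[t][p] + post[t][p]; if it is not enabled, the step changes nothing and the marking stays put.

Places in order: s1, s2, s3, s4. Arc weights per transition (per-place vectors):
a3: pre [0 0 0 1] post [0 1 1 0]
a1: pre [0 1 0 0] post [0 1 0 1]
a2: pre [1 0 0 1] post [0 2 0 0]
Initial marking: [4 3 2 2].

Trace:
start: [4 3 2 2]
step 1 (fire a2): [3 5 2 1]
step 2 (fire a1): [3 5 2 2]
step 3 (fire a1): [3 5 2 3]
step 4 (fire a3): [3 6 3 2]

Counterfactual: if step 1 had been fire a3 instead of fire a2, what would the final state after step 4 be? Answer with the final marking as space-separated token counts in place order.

4 5 4 2

(re-executing from step 1 with the substitution; state before step 1: [4 3 2 2])
step 1 (fire a3): [4 4 3 1]
step 2 (fire a1): [4 4 3 2]
step 3 (fire a1): [4 4 3 3]
step 4 (fire a3): [4 5 4 2]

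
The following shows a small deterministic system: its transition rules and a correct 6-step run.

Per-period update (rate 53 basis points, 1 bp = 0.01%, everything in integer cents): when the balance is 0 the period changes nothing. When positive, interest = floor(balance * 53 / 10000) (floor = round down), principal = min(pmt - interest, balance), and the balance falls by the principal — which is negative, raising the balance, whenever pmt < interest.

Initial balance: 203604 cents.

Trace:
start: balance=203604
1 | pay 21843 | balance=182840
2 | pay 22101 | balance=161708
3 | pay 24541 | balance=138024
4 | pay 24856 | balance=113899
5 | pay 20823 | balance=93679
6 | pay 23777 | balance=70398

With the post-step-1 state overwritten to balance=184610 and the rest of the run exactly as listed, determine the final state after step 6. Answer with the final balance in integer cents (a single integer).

72216

state after step 1 := balance=184610
2 | pay 22101 | balance=163487
3 | pay 24541 | balance=139812
4 | pay 24856 | balance=115697
5 | pay 20823 | balance=95487
6 | pay 23777 | balance=72216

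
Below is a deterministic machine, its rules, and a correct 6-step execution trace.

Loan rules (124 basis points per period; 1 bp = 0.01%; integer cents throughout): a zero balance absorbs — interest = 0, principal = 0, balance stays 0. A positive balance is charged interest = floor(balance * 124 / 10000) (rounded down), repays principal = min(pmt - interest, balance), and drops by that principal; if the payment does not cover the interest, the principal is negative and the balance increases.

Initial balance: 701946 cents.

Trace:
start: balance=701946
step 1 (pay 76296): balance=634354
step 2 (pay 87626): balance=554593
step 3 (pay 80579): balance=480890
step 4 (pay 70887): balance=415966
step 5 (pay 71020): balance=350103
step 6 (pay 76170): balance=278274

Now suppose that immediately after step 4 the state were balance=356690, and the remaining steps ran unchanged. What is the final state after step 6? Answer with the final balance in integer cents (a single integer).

state after step 4 := balance=356690
step 5 (pay 71020): balance=290092
step 6 (pay 76170): balance=217519

217519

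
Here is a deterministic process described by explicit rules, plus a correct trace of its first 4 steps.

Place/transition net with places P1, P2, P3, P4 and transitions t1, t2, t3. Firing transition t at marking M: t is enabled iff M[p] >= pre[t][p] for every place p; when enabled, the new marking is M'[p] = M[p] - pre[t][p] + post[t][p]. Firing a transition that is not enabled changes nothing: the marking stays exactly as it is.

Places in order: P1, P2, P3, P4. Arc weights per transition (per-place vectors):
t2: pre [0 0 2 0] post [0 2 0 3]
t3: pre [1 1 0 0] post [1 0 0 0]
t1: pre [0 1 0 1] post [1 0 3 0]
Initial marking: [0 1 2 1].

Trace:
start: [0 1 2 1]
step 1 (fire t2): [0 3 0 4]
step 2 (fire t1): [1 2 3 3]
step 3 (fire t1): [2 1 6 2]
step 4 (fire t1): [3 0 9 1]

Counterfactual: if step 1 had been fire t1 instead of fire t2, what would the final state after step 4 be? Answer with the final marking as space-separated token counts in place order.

1 0 5 0

(re-executing from step 1 with the substitution; state before step 1: [0 1 2 1])
step 1 (fire t1): [1 0 5 0]
step 2 (fire t1): [1 0 5 0]
step 3 (fire t1): [1 0 5 0]
step 4 (fire t1): [1 0 5 0]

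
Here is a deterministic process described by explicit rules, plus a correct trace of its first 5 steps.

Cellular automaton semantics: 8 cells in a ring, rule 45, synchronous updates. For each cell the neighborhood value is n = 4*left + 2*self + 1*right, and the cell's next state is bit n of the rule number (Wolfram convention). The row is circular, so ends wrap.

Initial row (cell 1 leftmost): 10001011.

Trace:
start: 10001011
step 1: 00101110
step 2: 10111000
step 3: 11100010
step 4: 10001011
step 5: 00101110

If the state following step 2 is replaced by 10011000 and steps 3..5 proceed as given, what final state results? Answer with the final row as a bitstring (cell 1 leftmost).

00010010

state after step 2 := 10011000
step 3: 10010010
step 4: 10010011
step 5: 00010010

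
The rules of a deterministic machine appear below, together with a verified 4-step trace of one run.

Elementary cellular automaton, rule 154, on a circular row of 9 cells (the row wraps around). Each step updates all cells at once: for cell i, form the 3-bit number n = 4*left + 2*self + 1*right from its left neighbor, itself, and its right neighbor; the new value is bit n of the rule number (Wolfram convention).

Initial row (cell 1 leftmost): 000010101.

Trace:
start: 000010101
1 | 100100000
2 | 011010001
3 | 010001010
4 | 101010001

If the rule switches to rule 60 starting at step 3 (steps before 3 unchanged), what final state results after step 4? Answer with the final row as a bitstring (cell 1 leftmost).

001100101

(re-executing steps 3..4 under rule 60; state before step 3: 011010001)
3 | 110111001
4 | 001100101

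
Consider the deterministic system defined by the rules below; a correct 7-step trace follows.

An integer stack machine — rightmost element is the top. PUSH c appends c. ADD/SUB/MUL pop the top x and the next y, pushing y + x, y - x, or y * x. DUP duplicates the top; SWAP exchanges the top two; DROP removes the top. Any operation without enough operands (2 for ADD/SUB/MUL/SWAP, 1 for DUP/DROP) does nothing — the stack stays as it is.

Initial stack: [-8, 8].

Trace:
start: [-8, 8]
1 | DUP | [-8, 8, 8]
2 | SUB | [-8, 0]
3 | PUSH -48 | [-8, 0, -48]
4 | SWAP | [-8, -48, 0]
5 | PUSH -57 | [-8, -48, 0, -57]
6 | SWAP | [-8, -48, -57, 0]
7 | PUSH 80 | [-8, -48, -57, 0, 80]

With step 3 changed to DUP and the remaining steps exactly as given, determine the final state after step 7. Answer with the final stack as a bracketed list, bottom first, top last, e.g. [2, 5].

(re-executing from step 3 with the substitution; state before step 3: [-8, 0])
3 | DUP | [-8, 0, 0]
4 | SWAP | [-8, 0, 0]
5 | PUSH -57 | [-8, 0, 0, -57]
6 | SWAP | [-8, 0, -57, 0]
7 | PUSH 80 | [-8, 0, -57, 0, 80]

[-8, 0, -57, 0, 80]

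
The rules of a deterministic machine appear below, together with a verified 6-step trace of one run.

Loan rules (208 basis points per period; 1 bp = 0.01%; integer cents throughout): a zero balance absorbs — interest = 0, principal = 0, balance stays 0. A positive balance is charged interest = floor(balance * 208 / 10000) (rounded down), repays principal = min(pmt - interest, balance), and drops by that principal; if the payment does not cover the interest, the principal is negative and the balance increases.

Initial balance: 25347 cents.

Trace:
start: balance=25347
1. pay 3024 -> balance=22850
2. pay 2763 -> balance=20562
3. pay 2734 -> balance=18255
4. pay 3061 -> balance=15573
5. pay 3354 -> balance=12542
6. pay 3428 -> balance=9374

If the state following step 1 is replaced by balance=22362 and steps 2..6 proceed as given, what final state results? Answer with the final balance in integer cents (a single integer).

state after step 1 := balance=22362
2. pay 2763 -> balance=20064
3. pay 2734 -> balance=17747
4. pay 3061 -> balance=15055
5. pay 3354 -> balance=12014
6. pay 3428 -> balance=8835

8835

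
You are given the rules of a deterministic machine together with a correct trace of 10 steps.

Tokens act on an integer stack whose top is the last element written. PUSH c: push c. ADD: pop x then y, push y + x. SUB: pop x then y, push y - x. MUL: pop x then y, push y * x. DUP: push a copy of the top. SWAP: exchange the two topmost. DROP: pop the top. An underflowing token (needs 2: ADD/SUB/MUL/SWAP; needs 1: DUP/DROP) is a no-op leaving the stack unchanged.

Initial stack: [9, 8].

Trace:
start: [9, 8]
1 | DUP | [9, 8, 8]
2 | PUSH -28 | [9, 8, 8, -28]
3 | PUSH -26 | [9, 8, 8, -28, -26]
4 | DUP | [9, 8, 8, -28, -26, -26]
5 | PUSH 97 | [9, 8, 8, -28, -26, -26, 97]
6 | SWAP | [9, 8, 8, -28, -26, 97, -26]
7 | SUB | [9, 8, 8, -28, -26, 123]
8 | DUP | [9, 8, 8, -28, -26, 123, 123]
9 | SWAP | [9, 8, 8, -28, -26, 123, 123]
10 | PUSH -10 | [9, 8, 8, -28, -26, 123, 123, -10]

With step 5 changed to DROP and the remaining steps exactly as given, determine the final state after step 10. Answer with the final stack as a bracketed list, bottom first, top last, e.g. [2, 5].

(re-executing from step 5 with the substitution; state before step 5: [9, 8, 8, -28, -26, -26])
5 | DROP | [9, 8, 8, -28, -26]
6 | SWAP | [9, 8, 8, -26, -28]
7 | SUB | [9, 8, 8, 2]
8 | DUP | [9, 8, 8, 2, 2]
9 | SWAP | [9, 8, 8, 2, 2]
10 | PUSH -10 | [9, 8, 8, 2, 2, -10]

[9, 8, 8, 2, 2, -10]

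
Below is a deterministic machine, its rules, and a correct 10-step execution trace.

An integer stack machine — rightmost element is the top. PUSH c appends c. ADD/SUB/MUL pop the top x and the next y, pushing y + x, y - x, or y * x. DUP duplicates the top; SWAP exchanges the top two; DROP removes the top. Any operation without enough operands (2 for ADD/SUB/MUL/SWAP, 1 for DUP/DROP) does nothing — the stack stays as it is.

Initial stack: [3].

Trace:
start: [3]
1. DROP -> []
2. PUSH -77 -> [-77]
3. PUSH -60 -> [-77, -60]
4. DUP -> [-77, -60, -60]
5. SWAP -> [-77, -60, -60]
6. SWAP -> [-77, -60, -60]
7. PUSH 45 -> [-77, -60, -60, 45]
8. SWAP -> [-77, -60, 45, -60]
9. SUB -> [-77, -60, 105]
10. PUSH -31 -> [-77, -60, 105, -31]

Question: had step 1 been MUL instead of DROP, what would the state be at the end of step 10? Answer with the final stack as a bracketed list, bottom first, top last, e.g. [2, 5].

[3, -77, -60, 105, -31]

(re-executing from step 1 with the substitution; state before step 1: [3])
1. MUL -> [3]
2. PUSH -77 -> [3, -77]
3. PUSH -60 -> [3, -77, -60]
4. DUP -> [3, -77, -60, -60]
5. SWAP -> [3, -77, -60, -60]
6. SWAP -> [3, -77, -60, -60]
7. PUSH 45 -> [3, -77, -60, -60, 45]
8. SWAP -> [3, -77, -60, 45, -60]
9. SUB -> [3, -77, -60, 105]
10. PUSH -31 -> [3, -77, -60, 105, -31]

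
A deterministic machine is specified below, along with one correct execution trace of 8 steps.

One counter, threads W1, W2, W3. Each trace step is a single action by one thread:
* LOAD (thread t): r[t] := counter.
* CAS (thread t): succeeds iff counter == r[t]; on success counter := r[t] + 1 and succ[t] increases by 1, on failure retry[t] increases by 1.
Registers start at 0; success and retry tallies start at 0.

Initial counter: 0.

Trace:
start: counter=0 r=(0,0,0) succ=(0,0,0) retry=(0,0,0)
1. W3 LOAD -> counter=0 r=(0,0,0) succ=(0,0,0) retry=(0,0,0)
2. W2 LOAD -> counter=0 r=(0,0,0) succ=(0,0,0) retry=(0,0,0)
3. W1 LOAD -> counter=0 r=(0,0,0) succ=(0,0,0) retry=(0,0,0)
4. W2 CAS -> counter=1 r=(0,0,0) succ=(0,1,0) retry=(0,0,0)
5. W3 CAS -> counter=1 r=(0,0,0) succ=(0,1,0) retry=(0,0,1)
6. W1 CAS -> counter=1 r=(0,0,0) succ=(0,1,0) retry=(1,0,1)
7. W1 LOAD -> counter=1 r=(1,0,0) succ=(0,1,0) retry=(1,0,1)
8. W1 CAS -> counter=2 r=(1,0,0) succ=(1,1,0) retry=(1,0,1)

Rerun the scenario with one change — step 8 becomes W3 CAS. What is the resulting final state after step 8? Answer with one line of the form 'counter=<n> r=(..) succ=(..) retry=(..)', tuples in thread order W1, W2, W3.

(re-executing from step 8 with the substitution; state before step 8: counter=1 r=(1,0,0) succ=(0,1,0) retry=(1,0,1))
8. W3 CAS -> counter=1 r=(1,0,0) succ=(0,1,0) retry=(1,0,2)

counter=1 r=(1,0,0) succ=(0,1,0) retry=(1,0,2)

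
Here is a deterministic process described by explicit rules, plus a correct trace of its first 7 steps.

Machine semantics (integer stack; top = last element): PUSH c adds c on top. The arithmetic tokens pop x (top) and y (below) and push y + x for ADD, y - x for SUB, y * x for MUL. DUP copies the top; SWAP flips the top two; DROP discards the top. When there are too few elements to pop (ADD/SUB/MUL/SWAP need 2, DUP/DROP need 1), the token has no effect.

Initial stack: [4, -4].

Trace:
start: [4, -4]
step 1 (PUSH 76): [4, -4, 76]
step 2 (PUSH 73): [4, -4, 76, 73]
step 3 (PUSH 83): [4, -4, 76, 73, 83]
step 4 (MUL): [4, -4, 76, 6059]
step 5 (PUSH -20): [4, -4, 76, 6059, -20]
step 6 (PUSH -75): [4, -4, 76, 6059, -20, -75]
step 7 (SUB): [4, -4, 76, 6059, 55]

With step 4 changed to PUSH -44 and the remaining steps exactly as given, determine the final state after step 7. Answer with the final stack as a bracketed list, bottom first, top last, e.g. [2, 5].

[4, -4, 76, 73, 83, -44, 55]

(re-executing from step 4 with the substitution; state before step 4: [4, -4, 76, 73, 83])
step 4 (PUSH -44): [4, -4, 76, 73, 83, -44]
step 5 (PUSH -20): [4, -4, 76, 73, 83, -44, -20]
step 6 (PUSH -75): [4, -4, 76, 73, 83, -44, -20, -75]
step 7 (SUB): [4, -4, 76, 73, 83, -44, 55]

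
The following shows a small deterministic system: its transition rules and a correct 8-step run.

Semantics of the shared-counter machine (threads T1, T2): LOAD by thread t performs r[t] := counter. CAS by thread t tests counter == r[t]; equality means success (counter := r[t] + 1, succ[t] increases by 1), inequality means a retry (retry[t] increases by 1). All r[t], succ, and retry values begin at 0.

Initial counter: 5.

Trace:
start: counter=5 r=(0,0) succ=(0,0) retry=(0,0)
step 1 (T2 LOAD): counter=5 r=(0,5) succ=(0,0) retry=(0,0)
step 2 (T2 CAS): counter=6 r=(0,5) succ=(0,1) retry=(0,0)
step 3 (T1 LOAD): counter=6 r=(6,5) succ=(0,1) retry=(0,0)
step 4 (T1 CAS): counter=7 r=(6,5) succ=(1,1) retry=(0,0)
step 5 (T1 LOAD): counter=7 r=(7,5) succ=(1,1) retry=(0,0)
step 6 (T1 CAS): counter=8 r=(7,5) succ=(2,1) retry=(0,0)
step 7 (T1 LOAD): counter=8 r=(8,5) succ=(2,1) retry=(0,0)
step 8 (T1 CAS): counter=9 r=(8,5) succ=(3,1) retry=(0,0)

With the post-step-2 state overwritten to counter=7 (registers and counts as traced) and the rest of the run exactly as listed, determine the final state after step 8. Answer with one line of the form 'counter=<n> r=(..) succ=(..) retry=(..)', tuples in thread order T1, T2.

state after step 2 := counter=7 r=(0,5) succ=(0,1) retry=(0,0)
step 3 (T1 LOAD): counter=7 r=(7,5) succ=(0,1) retry=(0,0)
step 4 (T1 CAS): counter=8 r=(7,5) succ=(1,1) retry=(0,0)
step 5 (T1 LOAD): counter=8 r=(8,5) succ=(1,1) retry=(0,0)
step 6 (T1 CAS): counter=9 r=(8,5) succ=(2,1) retry=(0,0)
step 7 (T1 LOAD): counter=9 r=(9,5) succ=(2,1) retry=(0,0)
step 8 (T1 CAS): counter=10 r=(9,5) succ=(3,1) retry=(0,0)

counter=10 r=(9,5) succ=(3,1) retry=(0,0)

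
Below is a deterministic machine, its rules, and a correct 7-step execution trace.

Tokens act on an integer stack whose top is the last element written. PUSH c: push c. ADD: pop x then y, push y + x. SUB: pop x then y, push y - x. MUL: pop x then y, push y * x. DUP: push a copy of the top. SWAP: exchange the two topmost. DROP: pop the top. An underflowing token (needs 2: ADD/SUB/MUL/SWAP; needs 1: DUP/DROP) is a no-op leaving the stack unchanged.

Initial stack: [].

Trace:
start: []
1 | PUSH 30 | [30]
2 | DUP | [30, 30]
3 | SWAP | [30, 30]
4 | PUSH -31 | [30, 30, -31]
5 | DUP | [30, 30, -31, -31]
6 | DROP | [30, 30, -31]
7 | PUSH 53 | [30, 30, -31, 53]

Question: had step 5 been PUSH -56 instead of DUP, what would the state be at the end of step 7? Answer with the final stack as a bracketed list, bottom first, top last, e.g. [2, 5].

[30, 30, -31, 53]

(re-executing from step 5 with the substitution; state before step 5: [30, 30, -31])
5 | PUSH -56 | [30, 30, -31, -56]
6 | DROP | [30, 30, -31]
7 | PUSH 53 | [30, 30, -31, 53]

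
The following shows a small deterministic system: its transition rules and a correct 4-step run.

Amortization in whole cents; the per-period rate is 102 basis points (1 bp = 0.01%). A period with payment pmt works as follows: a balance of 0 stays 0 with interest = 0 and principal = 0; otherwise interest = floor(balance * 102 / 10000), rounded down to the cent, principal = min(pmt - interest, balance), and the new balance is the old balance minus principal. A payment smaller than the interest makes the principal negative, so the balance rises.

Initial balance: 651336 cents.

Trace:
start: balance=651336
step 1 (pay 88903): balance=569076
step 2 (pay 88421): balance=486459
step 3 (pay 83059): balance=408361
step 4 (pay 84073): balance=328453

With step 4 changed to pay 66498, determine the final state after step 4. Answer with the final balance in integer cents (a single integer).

346028

(re-executing from step 4 with the substitution; state before step 4: balance=408361)
step 4 (pay 66498): balance=346028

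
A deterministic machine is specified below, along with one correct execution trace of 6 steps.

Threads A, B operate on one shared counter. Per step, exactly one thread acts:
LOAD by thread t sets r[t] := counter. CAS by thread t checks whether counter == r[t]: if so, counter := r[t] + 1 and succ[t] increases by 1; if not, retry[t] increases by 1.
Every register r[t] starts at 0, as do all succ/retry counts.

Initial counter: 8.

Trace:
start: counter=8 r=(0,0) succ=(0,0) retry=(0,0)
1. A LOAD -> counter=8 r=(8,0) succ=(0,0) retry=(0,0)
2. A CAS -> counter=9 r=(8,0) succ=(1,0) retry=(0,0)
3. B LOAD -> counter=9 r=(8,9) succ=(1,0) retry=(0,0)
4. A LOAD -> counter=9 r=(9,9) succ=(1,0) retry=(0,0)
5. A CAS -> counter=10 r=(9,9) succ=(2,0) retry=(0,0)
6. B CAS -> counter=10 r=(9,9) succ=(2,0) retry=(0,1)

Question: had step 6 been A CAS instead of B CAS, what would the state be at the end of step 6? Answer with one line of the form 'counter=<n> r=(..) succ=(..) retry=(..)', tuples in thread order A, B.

(re-executing from step 6 with the substitution; state before step 6: counter=10 r=(9,9) succ=(2,0) retry=(0,0))
6. A CAS -> counter=10 r=(9,9) succ=(2,0) retry=(1,0)

counter=10 r=(9,9) succ=(2,0) retry=(1,0)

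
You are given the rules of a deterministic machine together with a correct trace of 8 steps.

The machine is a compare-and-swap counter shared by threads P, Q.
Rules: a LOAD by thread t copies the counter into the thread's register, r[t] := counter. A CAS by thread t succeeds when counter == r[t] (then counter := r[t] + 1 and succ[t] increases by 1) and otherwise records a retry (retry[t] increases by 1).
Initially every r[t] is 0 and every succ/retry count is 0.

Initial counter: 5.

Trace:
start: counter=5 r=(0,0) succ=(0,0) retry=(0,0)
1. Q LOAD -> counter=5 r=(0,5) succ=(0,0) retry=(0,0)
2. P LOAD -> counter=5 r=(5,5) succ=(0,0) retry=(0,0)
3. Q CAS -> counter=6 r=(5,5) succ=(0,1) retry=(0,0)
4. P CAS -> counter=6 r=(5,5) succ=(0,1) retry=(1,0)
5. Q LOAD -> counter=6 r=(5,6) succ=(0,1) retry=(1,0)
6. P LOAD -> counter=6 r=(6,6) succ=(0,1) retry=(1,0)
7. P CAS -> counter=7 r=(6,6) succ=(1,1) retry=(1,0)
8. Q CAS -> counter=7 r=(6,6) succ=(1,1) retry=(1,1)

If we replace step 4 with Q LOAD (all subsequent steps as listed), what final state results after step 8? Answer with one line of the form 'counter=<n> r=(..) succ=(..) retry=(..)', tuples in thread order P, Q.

counter=7 r=(6,6) succ=(1,1) retry=(0,1)

(re-executing from step 4 with the substitution; state before step 4: counter=6 r=(5,5) succ=(0,1) retry=(0,0))
4. Q LOAD -> counter=6 r=(5,6) succ=(0,1) retry=(0,0)
5. Q LOAD -> counter=6 r=(5,6) succ=(0,1) retry=(0,0)
6. P LOAD -> counter=6 r=(6,6) succ=(0,1) retry=(0,0)
7. P CAS -> counter=7 r=(6,6) succ=(1,1) retry=(0,0)
8. Q CAS -> counter=7 r=(6,6) succ=(1,1) retry=(0,1)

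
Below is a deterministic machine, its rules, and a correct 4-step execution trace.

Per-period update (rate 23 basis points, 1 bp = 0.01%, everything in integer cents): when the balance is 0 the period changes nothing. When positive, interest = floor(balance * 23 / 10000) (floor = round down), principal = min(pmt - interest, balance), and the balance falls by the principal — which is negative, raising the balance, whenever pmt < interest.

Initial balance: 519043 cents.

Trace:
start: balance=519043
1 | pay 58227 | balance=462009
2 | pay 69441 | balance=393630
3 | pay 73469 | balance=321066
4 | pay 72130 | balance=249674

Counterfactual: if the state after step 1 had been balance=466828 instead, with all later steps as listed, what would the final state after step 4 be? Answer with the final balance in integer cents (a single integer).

state after step 1 := balance=466828
2 | pay 69441 | balance=398460
3 | pay 73469 | balance=325907
4 | pay 72130 | balance=254526

254526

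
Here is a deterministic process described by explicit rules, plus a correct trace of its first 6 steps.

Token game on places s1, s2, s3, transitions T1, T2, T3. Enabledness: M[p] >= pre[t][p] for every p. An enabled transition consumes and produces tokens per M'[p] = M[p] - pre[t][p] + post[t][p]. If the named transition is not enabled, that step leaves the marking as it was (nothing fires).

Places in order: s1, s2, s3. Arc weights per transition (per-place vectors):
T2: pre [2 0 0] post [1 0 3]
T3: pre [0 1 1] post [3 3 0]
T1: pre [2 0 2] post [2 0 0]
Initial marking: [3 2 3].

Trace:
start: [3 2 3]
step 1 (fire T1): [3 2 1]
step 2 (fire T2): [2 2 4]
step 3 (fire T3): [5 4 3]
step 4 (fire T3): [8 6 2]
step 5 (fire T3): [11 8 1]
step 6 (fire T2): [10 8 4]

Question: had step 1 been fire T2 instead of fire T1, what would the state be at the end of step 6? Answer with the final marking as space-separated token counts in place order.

(re-executing from step 1 with the substitution; state before step 1: [3 2 3])
step 1 (fire T2): [2 2 6]
step 2 (fire T2): [1 2 9]
step 3 (fire T3): [4 4 8]
step 4 (fire T3): [7 6 7]
step 5 (fire T3): [10 8 6]
step 6 (fire T2): [9 8 9]

9 8 9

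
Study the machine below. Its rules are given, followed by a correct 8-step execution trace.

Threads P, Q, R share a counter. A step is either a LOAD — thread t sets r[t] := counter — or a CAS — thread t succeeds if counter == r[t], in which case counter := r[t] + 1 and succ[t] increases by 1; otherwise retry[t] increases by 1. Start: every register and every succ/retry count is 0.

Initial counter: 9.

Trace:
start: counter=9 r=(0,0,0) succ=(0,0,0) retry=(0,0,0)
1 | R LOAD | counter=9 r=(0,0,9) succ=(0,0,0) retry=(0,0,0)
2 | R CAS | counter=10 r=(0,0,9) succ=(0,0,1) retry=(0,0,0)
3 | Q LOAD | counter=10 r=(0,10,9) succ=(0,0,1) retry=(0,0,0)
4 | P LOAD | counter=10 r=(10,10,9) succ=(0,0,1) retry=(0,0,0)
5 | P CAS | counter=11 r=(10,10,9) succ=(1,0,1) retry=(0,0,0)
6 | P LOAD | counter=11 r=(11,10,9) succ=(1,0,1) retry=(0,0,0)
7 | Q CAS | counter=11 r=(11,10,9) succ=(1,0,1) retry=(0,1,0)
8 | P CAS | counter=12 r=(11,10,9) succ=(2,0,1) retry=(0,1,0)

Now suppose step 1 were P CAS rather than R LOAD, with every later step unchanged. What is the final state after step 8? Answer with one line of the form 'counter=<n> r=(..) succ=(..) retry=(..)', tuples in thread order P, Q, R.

(re-executing from step 1 with the substitution; state before step 1: counter=9 r=(0,0,0) succ=(0,0,0) retry=(0,0,0))
1 | P CAS | counter=9 r=(0,0,0) succ=(0,0,0) retry=(1,0,0)
2 | R CAS | counter=9 r=(0,0,0) succ=(0,0,0) retry=(1,0,1)
3 | Q LOAD | counter=9 r=(0,9,0) succ=(0,0,0) retry=(1,0,1)
4 | P LOAD | counter=9 r=(9,9,0) succ=(0,0,0) retry=(1,0,1)
5 | P CAS | counter=10 r=(9,9,0) succ=(1,0,0) retry=(1,0,1)
6 | P LOAD | counter=10 r=(10,9,0) succ=(1,0,0) retry=(1,0,1)
7 | Q CAS | counter=10 r=(10,9,0) succ=(1,0,0) retry=(1,1,1)
8 | P CAS | counter=11 r=(10,9,0) succ=(2,0,0) retry=(1,1,1)

counter=11 r=(10,9,0) succ=(2,0,0) retry=(1,1,1)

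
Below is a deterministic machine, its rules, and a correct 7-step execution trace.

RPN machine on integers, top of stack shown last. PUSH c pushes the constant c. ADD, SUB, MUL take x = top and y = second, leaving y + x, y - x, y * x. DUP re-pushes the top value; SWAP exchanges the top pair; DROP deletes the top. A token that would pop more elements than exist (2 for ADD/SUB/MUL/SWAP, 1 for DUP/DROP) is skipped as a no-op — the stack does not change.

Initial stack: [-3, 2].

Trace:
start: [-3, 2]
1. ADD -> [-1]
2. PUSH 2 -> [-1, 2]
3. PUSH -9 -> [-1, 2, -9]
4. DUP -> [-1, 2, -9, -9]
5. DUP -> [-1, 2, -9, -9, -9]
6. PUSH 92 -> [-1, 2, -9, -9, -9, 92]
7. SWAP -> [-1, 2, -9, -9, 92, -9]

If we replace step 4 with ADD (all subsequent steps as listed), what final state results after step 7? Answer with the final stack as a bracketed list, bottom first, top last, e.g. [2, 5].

[-1, -7, 92, -7]

(re-executing from step 4 with the substitution; state before step 4: [-1, 2, -9])
4. ADD -> [-1, -7]
5. DUP -> [-1, -7, -7]
6. PUSH 92 -> [-1, -7, -7, 92]
7. SWAP -> [-1, -7, 92, -7]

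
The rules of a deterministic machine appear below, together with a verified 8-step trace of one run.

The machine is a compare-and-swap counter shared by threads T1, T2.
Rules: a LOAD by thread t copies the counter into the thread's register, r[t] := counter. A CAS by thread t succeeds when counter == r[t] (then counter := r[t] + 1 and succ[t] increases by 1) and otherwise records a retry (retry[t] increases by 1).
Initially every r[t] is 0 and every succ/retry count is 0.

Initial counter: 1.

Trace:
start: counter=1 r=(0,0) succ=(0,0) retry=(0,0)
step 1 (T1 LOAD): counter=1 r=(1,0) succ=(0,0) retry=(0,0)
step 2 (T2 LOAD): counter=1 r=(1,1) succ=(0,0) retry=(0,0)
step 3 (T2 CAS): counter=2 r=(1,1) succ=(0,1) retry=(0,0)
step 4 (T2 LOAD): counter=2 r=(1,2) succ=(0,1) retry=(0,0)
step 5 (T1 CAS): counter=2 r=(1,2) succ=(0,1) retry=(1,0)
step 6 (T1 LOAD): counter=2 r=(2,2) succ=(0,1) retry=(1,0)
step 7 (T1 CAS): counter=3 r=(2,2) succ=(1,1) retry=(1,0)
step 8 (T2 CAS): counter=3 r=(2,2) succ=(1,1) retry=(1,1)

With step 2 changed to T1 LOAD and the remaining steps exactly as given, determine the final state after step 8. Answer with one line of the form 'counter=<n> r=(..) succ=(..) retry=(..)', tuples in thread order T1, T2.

counter=3 r=(2,1) succ=(2,0) retry=(0,2)

(re-executing from step 2 with the substitution; state before step 2: counter=1 r=(1,0) succ=(0,0) retry=(0,0))
step 2 (T1 LOAD): counter=1 r=(1,0) succ=(0,0) retry=(0,0)
step 3 (T2 CAS): counter=1 r=(1,0) succ=(0,0) retry=(0,1)
step 4 (T2 LOAD): counter=1 r=(1,1) succ=(0,0) retry=(0,1)
step 5 (T1 CAS): counter=2 r=(1,1) succ=(1,0) retry=(0,1)
step 6 (T1 LOAD): counter=2 r=(2,1) succ=(1,0) retry=(0,1)
step 7 (T1 CAS): counter=3 r=(2,1) succ=(2,0) retry=(0,1)
step 8 (T2 CAS): counter=3 r=(2,1) succ=(2,0) retry=(0,2)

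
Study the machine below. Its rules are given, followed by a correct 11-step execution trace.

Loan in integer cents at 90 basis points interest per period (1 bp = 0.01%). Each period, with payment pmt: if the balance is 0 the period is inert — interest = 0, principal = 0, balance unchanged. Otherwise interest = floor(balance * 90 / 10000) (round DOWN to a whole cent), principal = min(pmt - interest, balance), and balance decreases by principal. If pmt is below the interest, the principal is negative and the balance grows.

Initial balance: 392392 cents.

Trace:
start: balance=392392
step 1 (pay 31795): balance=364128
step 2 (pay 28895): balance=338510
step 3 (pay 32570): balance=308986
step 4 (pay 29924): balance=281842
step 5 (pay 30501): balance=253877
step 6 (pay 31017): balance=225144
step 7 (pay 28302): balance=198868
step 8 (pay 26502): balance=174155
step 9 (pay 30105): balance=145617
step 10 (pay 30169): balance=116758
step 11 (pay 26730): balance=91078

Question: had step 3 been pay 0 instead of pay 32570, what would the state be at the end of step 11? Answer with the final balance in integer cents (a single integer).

126069

(re-executing from step 3 with the substitution; state before step 3: balance=338510)
step 3 (pay 0): balance=341556
step 4 (pay 29924): balance=314706
step 5 (pay 30501): balance=287037
step 6 (pay 31017): balance=258603
step 7 (pay 28302): balance=232628
step 8 (pay 26502): balance=208219
step 9 (pay 30105): balance=179987
step 10 (pay 30169): balance=151437
step 11 (pay 26730): balance=126069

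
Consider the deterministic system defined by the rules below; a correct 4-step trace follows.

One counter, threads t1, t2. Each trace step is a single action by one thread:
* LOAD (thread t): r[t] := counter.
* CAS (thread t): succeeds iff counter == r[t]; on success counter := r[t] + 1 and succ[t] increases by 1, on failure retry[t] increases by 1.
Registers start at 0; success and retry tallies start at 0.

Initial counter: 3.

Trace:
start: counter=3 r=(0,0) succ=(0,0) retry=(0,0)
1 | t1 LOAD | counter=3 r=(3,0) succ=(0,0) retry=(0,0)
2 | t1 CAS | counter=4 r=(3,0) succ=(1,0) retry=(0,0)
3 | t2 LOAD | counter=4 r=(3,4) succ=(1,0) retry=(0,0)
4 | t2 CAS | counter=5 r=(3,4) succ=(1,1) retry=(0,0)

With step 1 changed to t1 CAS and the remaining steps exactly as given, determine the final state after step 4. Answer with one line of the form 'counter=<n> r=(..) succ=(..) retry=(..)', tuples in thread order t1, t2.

counter=4 r=(0,3) succ=(0,1) retry=(2,0)

(re-executing from step 1 with the substitution; state before step 1: counter=3 r=(0,0) succ=(0,0) retry=(0,0))
1 | t1 CAS | counter=3 r=(0,0) succ=(0,0) retry=(1,0)
2 | t1 CAS | counter=3 r=(0,0) succ=(0,0) retry=(2,0)
3 | t2 LOAD | counter=3 r=(0,3) succ=(0,0) retry=(2,0)
4 | t2 CAS | counter=4 r=(0,3) succ=(0,1) retry=(2,0)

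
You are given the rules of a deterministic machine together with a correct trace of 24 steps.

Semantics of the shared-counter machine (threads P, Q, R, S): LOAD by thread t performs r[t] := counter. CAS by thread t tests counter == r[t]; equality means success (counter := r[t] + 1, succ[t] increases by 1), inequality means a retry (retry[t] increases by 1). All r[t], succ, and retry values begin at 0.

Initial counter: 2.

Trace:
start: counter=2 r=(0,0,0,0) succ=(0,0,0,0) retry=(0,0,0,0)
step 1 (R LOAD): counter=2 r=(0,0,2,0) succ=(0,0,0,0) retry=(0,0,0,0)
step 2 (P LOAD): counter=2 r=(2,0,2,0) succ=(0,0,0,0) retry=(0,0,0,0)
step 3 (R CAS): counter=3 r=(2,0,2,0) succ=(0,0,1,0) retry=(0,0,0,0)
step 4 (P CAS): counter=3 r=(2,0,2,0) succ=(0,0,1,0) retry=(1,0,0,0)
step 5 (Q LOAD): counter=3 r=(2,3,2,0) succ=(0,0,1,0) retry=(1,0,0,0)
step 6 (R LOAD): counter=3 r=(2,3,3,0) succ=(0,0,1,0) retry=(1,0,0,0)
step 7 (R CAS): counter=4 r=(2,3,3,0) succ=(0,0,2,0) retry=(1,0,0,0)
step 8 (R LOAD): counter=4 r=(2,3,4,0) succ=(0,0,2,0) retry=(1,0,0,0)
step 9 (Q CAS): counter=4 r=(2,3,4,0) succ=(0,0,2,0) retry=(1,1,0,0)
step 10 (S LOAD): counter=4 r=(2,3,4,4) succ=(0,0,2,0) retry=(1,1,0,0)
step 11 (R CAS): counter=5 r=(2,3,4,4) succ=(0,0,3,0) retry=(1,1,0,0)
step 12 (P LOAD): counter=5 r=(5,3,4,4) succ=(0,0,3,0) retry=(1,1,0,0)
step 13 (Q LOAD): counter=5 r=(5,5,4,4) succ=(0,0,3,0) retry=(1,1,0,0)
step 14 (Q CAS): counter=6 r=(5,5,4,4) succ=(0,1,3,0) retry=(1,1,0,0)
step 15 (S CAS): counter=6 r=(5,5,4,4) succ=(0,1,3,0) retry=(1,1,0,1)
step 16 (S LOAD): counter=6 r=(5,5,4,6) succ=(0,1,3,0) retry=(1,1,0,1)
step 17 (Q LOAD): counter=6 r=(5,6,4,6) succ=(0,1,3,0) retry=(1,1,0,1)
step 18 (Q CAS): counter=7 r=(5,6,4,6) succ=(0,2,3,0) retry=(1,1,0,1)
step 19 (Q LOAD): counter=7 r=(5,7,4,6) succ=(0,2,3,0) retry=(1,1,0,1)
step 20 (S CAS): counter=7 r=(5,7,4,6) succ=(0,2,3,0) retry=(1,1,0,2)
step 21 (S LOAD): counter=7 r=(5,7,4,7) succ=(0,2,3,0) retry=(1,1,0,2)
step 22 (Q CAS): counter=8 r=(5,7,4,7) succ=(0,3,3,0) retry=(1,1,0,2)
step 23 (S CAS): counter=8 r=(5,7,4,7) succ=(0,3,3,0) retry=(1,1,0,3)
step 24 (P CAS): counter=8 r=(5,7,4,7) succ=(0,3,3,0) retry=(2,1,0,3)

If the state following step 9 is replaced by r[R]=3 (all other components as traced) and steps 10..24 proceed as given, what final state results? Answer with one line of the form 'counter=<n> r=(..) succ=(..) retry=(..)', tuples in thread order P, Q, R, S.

state after step 9 := counter=4 r=(2,3,3,0) succ=(0,0,2,0) retry=(1,1,0,0)
step 10 (S LOAD): counter=4 r=(2,3,3,4) succ=(0,0,2,0) retry=(1,1,0,0)
step 11 (R CAS): counter=4 r=(2,3,3,4) succ=(0,0,2,0) retry=(1,1,1,0)
step 12 (P LOAD): counter=4 r=(4,3,3,4) succ=(0,0,2,0) retry=(1,1,1,0)
step 13 (Q LOAD): counter=4 r=(4,4,3,4) succ=(0,0,2,0) retry=(1,1,1,0)
step 14 (Q CAS): counter=5 r=(4,4,3,4) succ=(0,1,2,0) retry=(1,1,1,0)
step 15 (S CAS): counter=5 r=(4,4,3,4) succ=(0,1,2,0) retry=(1,1,1,1)
step 16 (S LOAD): counter=5 r=(4,4,3,5) succ=(0,1,2,0) retry=(1,1,1,1)
step 17 (Q LOAD): counter=5 r=(4,5,3,5) succ=(0,1,2,0) retry=(1,1,1,1)
step 18 (Q CAS): counter=6 r=(4,5,3,5) succ=(0,2,2,0) retry=(1,1,1,1)
step 19 (Q LOAD): counter=6 r=(4,6,3,5) succ=(0,2,2,0) retry=(1,1,1,1)
step 20 (S CAS): counter=6 r=(4,6,3,5) succ=(0,2,2,0) retry=(1,1,1,2)
step 21 (S LOAD): counter=6 r=(4,6,3,6) succ=(0,2,2,0) retry=(1,1,1,2)
step 22 (Q CAS): counter=7 r=(4,6,3,6) succ=(0,3,2,0) retry=(1,1,1,2)
step 23 (S CAS): counter=7 r=(4,6,3,6) succ=(0,3,2,0) retry=(1,1,1,3)
step 24 (P CAS): counter=7 r=(4,6,3,6) succ=(0,3,2,0) retry=(2,1,1,3)

counter=7 r=(4,6,3,6) succ=(0,3,2,0) retry=(2,1,1,3)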